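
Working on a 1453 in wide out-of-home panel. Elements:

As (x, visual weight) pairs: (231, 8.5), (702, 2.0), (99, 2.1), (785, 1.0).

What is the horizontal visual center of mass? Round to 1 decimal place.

Total weight = 8.5 + 2.0 + 2.1 + 1.0 = 13.6.
x: (8.5·231 + 2.0·702 + 2.1·99 + 1.0·785) / 13.6 = 4360.4 / 13.6 ≈ 320.62

x ≈ 320.6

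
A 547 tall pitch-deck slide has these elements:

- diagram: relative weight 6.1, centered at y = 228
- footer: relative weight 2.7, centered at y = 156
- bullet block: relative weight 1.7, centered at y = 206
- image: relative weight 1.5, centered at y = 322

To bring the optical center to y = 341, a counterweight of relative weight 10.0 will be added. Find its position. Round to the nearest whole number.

New total weight: (6.1 + 2.7 + 1.7 + 1.5) + 10.0 = 22.0.
Along y: (2645.2 + 10.0·y) / 22.0 = 341 (existing moment 6.1·228 + 2.7·156 + 1.7·206 + 1.5·322 = 2645.2) ⇒ y = (7502.0 − 2645.2) / 10.0 ≈ 485.68.

y ≈ 486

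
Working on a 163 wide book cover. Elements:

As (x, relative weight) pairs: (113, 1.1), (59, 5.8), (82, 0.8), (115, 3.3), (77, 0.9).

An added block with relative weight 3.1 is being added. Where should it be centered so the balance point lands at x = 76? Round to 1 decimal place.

x ≈ 51.3

New total weight: (1.1 + 5.8 + 0.8 + 3.3 + 0.9) + 3.1 = 15.0.
x: need Σw·x = 15.0·76 = 1140.0. Existing = 1.1·113 + 5.8·59 + 0.8·82 + 3.3·115 + 0.9·77 = 980.9. Remainder 159.1 / 3.1 ≈ 51.32.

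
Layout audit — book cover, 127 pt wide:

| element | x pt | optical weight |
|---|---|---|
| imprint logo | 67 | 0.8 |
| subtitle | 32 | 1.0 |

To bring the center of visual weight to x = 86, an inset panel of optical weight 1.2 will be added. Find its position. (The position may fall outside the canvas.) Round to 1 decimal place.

x ≈ 143.7

New total weight: (0.8 + 1.0) + 1.2 = 3.0.
Along x: (85.6 + 1.2·x) / 3.0 = 86 (existing moment 0.8·67 + 1.0·32 = 85.6) ⇒ x = (258.0 − 85.6) / 1.2 ≈ 143.67.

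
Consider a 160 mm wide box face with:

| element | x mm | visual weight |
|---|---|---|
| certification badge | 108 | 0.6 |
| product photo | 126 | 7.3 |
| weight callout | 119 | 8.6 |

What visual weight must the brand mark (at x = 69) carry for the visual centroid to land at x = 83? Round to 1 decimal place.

w ≈ 45.6

Fixed elements: Σw = 0.6 + 7.3 + 8.6 = 16.5, Σw·x = 0.6·108 + 7.3·126 + 8.6·119 = 2008.0.
For the centroid to hit 83: (2008.0 + w·69) / (16.5 + w) = 83.
Rearranging, w·(69 − 83) = 83·16.5 − 2008.0 = -638.5, so w ≈ -638.5/-14 = 45.61.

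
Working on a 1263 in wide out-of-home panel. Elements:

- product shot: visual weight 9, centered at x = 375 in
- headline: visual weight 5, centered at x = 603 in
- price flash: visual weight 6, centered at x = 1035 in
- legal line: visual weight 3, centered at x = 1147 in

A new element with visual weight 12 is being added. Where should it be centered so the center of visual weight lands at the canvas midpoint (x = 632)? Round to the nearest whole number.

New total weight: (9 + 5 + 6 + 3) + 12 = 35.
x: need Σw·x = 35·632 = 22120. Existing = 9·375 + 5·603 + 6·1035 + 3·1147 = 16041. Remainder 6079 / 12 ≈ 506.58.

x ≈ 507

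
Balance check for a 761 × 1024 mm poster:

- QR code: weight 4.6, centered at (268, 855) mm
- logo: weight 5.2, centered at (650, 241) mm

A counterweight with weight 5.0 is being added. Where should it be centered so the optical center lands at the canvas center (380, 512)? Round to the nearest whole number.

(202, 478)

New total weight: (4.6 + 5.2) + 5.0 = 14.8.
Along x: (4612.8 + 5.0·x) / 14.8 = 380 (existing moment 4.6·268 + 5.2·650 = 4612.8) ⇒ x = (5624.0 − 4612.8) / 5.0 ≈ 202.24.
Along y: (5186.2 + 5.0·y) / 14.8 = 512 (existing moment 4.6·855 + 5.2·241 = 5186.2) ⇒ y = (7577.6 − 5186.2) / 5.0 ≈ 478.28.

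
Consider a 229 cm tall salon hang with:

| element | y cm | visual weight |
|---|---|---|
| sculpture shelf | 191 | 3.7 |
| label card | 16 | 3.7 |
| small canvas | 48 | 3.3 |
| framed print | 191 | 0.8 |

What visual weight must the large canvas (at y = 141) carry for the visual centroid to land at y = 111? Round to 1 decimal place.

Fixed elements: Σw = 3.7 + 3.7 + 3.3 + 0.8 = 11.5, Σw·y = 3.7·191 + 3.7·16 + 3.3·48 + 0.8·191 = 1077.1.
For the centroid to hit 111: (1077.1 + w·141) / (11.5 + w) = 111.
Rearranging, w·(141 − 111) = 111·11.5 − 1077.1 = 199.4, so w ≈ 199.4/30 = 6.65.

w ≈ 6.6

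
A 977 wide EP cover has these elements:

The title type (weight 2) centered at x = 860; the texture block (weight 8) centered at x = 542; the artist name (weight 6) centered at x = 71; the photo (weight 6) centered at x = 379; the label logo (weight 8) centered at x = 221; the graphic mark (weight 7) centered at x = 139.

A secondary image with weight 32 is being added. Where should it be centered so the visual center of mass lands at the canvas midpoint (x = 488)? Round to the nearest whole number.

x ≈ 693

With the secondary image, Σw becomes 2 + 8 + 6 + 6 + 8 + 7 + 32 = 69.
x: target moment 69×488 = 33672; current 2·860 + 8·542 + 6·71 + 6·379 + 8·221 + 7·139 = 11497; the secondary image supplies 22175, so x = 22175/32 ≈ 692.97.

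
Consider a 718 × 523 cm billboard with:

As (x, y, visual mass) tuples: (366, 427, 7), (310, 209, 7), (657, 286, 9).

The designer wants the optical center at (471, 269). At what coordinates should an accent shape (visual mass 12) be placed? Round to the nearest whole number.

(487, 199)

New total weight: (7 + 7 + 9) + 12 = 35.
x: need Σw·x = 35·471 = 16485. Existing = 7·366 + 7·310 + 9·657 = 10645. Remainder 5840 / 12 ≈ 486.67.
y: need Σw·y = 35·269 = 9415. Existing = 7·427 + 7·209 + 9·286 = 7026. Remainder 2389 / 12 ≈ 199.08.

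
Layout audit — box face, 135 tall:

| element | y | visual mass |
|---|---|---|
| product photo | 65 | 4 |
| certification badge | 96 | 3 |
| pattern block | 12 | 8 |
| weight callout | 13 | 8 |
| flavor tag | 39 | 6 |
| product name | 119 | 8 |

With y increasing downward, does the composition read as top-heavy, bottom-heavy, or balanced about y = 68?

Total weight = 4 + 3 + 8 + 8 + 6 + 8 = 37.
y: (4·65 + 3·96 + 8·12 + 8·13 + 6·39 + 8·119) / 37 = 1934 / 37 ≈ 52.27
52.3 vs midline 68 → top-heavy.

top-heavy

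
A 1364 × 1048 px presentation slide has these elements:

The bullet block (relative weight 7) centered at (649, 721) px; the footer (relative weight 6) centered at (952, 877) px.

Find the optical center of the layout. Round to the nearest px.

(789, 793)

Weights sum to 7 + 6 = 13.
x-moment: 7·649 + 6·952 = 10255; centroid 10255/13 ≈ 788.85.
y-moment: 7·721 + 6·877 = 10309; centroid 10309/13 ≈ 793.00.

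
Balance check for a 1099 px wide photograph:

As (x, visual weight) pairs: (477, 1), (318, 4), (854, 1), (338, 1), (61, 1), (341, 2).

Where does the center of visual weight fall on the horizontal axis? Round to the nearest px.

x ≈ 368

Weights sum to 1 + 4 + 1 + 1 + 1 + 2 = 10.
x: moment 3684 / weight 10 ≈ 368.40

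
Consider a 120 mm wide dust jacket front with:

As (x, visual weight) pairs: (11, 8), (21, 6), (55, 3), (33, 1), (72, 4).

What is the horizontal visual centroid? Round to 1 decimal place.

Total weight = 8 + 6 + 3 + 1 + 4 = 22.
Σw·x = 8·11 + 6·21 + 3·55 + 1·33 + 4·72 = 700, so x̄ = 700/22 ≈ 31.82.

x ≈ 31.8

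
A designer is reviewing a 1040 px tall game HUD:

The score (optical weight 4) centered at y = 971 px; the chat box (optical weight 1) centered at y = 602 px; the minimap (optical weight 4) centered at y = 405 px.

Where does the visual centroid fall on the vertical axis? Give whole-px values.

Σw = 4 + 1 + 4 = 9.
y: (4·971 + 1·602 + 4·405) / 9 = 6106 / 9 ≈ 678.44

y ≈ 678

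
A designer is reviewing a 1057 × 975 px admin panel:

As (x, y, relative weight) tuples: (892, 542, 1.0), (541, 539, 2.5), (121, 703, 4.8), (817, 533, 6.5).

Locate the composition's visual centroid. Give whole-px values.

Σw = 1.0 + 2.5 + 4.8 + 6.5 = 14.8.
x: (1.0·892 + 2.5·541 + 4.8·121 + 6.5·817) / 14.8 = 8135.8 / 14.8 ≈ 549.72
y: (1.0·542 + 2.5·539 + 4.8·703 + 6.5·533) / 14.8 = 8728.4 / 14.8 ≈ 589.76

(550, 590)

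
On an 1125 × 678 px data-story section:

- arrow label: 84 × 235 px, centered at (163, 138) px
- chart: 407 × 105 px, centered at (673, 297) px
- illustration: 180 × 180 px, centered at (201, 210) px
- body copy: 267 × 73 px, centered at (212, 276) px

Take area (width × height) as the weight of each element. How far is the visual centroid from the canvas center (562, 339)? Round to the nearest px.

≈ 213 px

Taking area as weight: arrow label 84·235 = 19740, chart 407·105 = 42735, illustration 180·180 = 32400, body copy 267·73 = 19491. Sum 114366.
Σw·x = 19740·163 + 42735·673 + 32400·201 + 19491·212 = 42622767, so x̄ = 42622767/114366 ≈ 372.69.
Σw·y = 19740·138 + 42735·297 + 32400·210 + 19491·276 = 27599931, so ȳ = 27599931/114366 ≈ 241.33.
Offset from (562, 339): Δx ≈ -189.31, Δy ≈ -97.67; distance = √(Δx² + Δy²) ≈ 213.02.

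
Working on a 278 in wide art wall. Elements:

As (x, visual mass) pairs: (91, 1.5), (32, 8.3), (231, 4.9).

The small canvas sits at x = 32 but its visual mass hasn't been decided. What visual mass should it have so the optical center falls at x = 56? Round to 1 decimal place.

w ≈ 29.6

Fixed elements: Σw = 1.5 + 8.3 + 4.9 = 14.7, Σw·x = 1.5·91 + 8.3·32 + 4.9·231 = 1534.0.
Set Σw·x/Σw = 56: (1534.0 + 32w) = 56·(14.7 + w).
Solving: w = (56·14.7 − 1534.0) / (32 − 56) = -710.8 / -24 ≈ 29.62.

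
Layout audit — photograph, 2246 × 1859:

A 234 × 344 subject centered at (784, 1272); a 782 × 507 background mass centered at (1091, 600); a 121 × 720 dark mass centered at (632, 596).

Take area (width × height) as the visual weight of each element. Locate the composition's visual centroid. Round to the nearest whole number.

Areas → weights: subject 234·344 = 80496, background mass 782·507 = 396474, dark mass 121·720 = 87120; Σw = 564090.
Σw·x = 80496·784 + 396474·1091 + 87120·632 = 550721838, so x̄ = 550721838/564090 ≈ 976.30.
Σw·y = 80496·1272 + 396474·600 + 87120·596 = 392198832, so ȳ = 392198832/564090 ≈ 695.28.

(976, 695)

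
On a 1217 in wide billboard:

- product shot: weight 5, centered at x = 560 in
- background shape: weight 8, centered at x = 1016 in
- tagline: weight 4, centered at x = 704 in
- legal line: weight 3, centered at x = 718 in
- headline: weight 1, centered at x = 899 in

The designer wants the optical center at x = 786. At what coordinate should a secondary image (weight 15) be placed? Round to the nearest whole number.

New total weight: (5 + 8 + 4 + 3 + 1) + 15 = 36.
Along x: (16797 + 15·x) / 36 = 786 (existing moment 5·560 + 8·1016 + 4·704 + 3·718 + 1·899 = 16797) ⇒ x = (28296 − 16797) / 15 ≈ 766.60.

x ≈ 767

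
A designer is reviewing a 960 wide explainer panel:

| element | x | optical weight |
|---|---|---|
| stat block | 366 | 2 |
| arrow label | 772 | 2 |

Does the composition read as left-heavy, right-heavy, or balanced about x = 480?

right-heavy

Σw = 2 + 2 = 4.
x-moment: 2·366 + 2·772 = 2276; centroid 2276/4 ≈ 569.00.
Since 569.0 is right of 480, the composition reads right-heavy.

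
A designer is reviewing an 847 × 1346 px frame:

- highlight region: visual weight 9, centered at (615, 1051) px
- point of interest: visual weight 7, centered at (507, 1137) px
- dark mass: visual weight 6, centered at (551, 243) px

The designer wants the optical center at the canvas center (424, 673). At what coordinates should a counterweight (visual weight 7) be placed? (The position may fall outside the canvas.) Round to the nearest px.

New total weight: (9 + 7 + 6) + 7 = 29.
x: need Σw·x = 29·424 = 12296. Existing = 9·615 + 7·507 + 6·551 = 12390. Remainder -94 / 7 ≈ -13.43.
y: need Σw·y = 29·673 = 19517. Existing = 9·1051 + 7·1137 + 6·243 = 18876. Remainder 641 / 7 ≈ 91.57.

(-13, 92)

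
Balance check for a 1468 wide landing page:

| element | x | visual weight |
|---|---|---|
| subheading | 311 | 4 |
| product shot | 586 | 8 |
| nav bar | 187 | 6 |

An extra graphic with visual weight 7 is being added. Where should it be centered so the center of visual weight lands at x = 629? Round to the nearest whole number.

After adding the extra graphic, total weight = 4 + 8 + 6 + 7 = 25.
x: target moment 25×629 = 15725; current 4·311 + 8·586 + 6·187 = 7054; the extra graphic supplies 8671, so x = 8671/7 ≈ 1238.71.

x ≈ 1239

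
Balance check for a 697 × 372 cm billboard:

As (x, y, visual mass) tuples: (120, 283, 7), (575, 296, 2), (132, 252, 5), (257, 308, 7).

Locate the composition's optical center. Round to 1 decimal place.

Total weight = 7 + 2 + 5 + 7 = 21.
Σw·x = 7·120 + 2·575 + 5·132 + 7·257 = 4449, so x̄ = 4449/21 ≈ 211.86.
Σw·y = 7·283 + 2·296 + 5·252 + 7·308 = 5989, so ȳ = 5989/21 ≈ 285.19.

(211.9, 285.2)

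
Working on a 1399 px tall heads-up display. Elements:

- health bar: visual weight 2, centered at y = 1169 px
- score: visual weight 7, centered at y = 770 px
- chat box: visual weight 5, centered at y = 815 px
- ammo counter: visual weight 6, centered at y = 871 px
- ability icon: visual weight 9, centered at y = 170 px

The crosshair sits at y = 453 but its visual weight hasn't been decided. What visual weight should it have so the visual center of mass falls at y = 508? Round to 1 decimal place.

Existing Σw = 29 (2 + 7 + 5 + 6 + 9); existing moment 2·1169 + 7·770 + 5·815 + 6·871 + 9·170 = 18559.
For the centroid to hit 508: (18559 + w·453) / (29 + w) = 508.
Rearranging, w·(453 − 508) = 508·29 − 18559 = -3827, so w ≈ -3827/-55 = 69.58.

w ≈ 69.6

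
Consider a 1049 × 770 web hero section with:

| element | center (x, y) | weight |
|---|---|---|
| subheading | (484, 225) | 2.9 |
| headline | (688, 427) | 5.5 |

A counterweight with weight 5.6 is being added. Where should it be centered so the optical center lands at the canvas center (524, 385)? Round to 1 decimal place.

New total weight: (2.9 + 5.5) + 5.6 = 14.0.
x: need Σw·x = 14.0·524 = 7336.0. Existing = 2.9·484 + 5.5·688 = 5187.6. Remainder 2148.4 / 5.6 ≈ 383.64.
y: need Σw·y = 14.0·385 = 5390.0. Existing = 2.9·225 + 5.5·427 = 3001.0. Remainder 2389.0 / 5.6 ≈ 426.61.

(383.6, 426.6)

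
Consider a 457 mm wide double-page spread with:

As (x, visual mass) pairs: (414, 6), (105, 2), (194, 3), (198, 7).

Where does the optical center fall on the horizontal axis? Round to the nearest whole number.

x ≈ 259

Total weight = 6 + 2 + 3 + 7 = 18.
Σw·x = 6·414 + 2·105 + 3·194 + 7·198 = 4662, so x̄ = 4662/18 ≈ 259.00.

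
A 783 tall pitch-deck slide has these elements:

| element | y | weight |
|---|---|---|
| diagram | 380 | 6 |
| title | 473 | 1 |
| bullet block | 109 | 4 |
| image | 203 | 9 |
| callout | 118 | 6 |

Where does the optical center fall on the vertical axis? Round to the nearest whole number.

Weights sum to 6 + 1 + 4 + 9 + 6 = 26.
Σw·y = 6·380 + 1·473 + 4·109 + 9·203 + 6·118 = 5724, so ȳ = 5724/26 ≈ 220.15.

y ≈ 220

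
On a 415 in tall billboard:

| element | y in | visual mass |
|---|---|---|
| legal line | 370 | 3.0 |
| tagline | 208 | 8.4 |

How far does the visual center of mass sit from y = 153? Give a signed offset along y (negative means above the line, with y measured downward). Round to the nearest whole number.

Weights sum to 3.0 + 8.4 = 11.4.
y-moment: 3.0·370 + 8.4·208 = 2857.2; centroid 2857.2/11.4 ≈ 250.63.
Offset from y = 153: 250.63 − 153 ≈ 97.63.

≈ 98 in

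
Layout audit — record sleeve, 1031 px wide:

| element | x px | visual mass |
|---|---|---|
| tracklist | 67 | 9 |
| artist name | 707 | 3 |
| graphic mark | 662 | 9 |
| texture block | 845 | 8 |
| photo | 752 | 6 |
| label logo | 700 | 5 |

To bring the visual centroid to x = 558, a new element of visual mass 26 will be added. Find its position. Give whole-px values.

x ≈ 514

With the new element, Σw becomes 9 + 3 + 9 + 8 + 6 + 5 + 26 = 66.
x: need Σw·x = 66·558 = 36828. Existing = 9·67 + 3·707 + 9·662 + 8·845 + 6·752 + 5·700 = 23454. Remainder 13374 / 26 ≈ 514.38.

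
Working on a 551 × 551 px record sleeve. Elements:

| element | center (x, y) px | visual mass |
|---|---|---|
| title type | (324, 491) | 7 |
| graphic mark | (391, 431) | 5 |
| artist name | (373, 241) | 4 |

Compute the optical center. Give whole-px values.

Weights sum to 7 + 5 + 4 = 16.
x: (7·324 + 5·391 + 4·373) / 16 = 5715 / 16 ≈ 357.19
y: (7·491 + 5·431 + 4·241) / 16 = 6556 / 16 ≈ 409.75

(357, 410)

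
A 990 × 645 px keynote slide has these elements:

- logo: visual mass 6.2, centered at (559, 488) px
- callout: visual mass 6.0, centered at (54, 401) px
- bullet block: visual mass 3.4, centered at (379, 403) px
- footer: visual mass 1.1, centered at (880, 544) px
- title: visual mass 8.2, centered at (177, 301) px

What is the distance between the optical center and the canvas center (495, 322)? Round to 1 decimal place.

Weights sum to 6.2 + 6.0 + 3.4 + 1.1 + 8.2 = 24.9.
x-moment: 6.2·559 + 6.0·54 + 3.4·379 + 1.1·880 + 8.2·177 = 7497.8; centroid 7497.8/24.9 ≈ 301.12.
y-moment: 6.2·488 + 6.0·401 + 3.4·403 + 1.1·544 + 8.2·301 = 9868.4; centroid 9868.4/24.9 ≈ 396.32.
From (495, 322): dx = -193.88, dy = 74.32, so the distance is √(dx²+dy²) ≈ 207.64.

≈ 207.6 px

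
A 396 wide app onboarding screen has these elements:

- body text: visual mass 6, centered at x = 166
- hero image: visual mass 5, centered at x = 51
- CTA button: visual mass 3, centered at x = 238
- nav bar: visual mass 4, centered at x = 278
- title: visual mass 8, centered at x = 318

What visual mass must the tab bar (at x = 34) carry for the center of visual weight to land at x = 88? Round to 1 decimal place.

w ≈ 61.7

Known weights sum to 6 + 5 + 3 + 4 + 8 = 26; their moment is 6·166 + 5·51 + 3·238 + 4·278 + 8·318 = 5621.
For the centroid to hit 88: (5621 + w·34) / (26 + w) = 88.
Rearranging, w·(34 − 88) = 88·26 − 5621 = -3333, so w ≈ -3333/-54 = 61.72.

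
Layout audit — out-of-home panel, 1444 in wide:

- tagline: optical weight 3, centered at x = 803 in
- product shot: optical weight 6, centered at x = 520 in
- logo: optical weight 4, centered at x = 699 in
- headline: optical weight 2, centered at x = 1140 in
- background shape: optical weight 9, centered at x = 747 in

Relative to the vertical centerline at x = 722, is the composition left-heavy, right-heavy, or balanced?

balanced

Σw = 3 + 6 + 4 + 2 + 9 = 24.
Σw·x = 3·803 + 6·520 + 4·699 + 2·1140 + 9·747 = 17328, so x̄ = 17328/24 ≈ 722.00.
That equals the midline 722 — balanced.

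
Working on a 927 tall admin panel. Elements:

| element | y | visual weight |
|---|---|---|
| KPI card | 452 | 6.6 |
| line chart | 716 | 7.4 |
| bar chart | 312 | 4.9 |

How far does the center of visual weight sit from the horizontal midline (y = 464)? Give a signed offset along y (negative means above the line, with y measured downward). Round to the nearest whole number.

≈ 55

Total weight = 6.6 + 7.4 + 4.9 = 18.9.
y-moment: 6.6·452 + 7.4·716 + 4.9·312 = 9810.4; centroid 9810.4/18.9 ≈ 519.07.
Against y = 464, that's 519.07 − 464 = 55.07.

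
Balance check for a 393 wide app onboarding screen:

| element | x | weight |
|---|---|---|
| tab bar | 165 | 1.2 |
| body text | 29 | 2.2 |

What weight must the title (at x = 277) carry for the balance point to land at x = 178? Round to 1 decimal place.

w ≈ 3.5

Known weights sum to 1.2 + 2.2 = 3.4; their moment is 1.2·165 + 2.2·29 = 261.8.
For the centroid to hit 178: (261.8 + w·277) / (3.4 + w) = 178.
So w = (178·3.4 − 261.8)/(277 − 178) = 343.4/99 ≈ 3.47.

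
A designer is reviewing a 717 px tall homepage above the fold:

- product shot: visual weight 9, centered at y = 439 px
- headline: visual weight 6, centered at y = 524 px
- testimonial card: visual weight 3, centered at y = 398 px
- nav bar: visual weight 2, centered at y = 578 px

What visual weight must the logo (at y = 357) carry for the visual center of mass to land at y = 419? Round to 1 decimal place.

w ≈ 17.2

Fixed elements: Σw = 9 + 6 + 3 + 2 = 20, Σw·y = 9·439 + 6·524 + 3·398 + 2·578 = 9445.
Balance at y = 419 requires (9445 + w·357) / (20 + w) = 419.
So w = (419·20 − 9445)/(357 − 419) = -1065/-62 ≈ 17.18.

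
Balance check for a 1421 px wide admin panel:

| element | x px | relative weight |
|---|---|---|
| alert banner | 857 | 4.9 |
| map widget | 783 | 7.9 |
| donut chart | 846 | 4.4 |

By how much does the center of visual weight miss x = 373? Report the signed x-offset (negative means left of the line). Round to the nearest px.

Σw = 4.9 + 7.9 + 4.4 = 17.2.
Σw·x = 4.9·857 + 7.9·783 + 4.4·846 = 14107.4, so x̄ = 14107.4/17.2 ≈ 820.20.
Offset from x = 373: 820.20 − 373 ≈ 447.20.

≈ 447 px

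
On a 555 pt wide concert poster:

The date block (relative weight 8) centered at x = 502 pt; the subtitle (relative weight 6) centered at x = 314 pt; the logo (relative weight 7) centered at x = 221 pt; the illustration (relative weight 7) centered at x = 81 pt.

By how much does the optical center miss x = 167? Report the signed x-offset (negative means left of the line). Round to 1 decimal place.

Weights sum to 8 + 6 + 7 + 7 = 28.
x: (8·502 + 6·314 + 7·221 + 7·81) / 28 = 8014 / 28 ≈ 286.21
Offset from x = 167: 286.21 − 167 ≈ 119.21.

≈ 119.2 pt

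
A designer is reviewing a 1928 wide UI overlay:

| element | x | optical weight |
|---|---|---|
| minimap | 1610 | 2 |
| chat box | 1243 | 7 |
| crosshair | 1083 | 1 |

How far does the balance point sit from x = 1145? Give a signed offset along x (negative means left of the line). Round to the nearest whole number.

Σw = 2 + 7 + 1 = 10.
Σw·x = 2·1610 + 7·1243 + 1·1083 = 13004, so x̄ = 13004/10 ≈ 1300.40.
Against x = 1145, that's 1300.40 − 1145 = 155.40.

≈ 155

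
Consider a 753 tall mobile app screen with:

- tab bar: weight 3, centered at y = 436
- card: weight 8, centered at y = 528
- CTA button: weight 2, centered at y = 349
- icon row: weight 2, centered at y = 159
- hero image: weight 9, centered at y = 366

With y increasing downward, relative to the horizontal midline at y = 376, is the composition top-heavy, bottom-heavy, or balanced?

Total weight = 3 + 8 + 2 + 2 + 9 = 24.
y-moment: 3·436 + 8·528 + 2·349 + 2·159 + 9·366 = 9842; centroid 9842/24 ≈ 410.08.
Since 410.1 is below (larger y than) 376, the composition reads bottom-heavy.

bottom-heavy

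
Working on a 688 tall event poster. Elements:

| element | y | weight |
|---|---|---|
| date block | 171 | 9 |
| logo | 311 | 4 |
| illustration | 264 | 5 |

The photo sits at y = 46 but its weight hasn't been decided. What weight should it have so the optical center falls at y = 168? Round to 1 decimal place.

Known weights sum to 9 + 4 + 5 = 18; their moment is 9·171 + 4·311 + 5·264 = 4103.
Balance at y = 168 requires (4103 + w·46) / (18 + w) = 168.
Rearranging, w·(46 − 168) = 168·18 − 4103 = -1079, so w ≈ -1079/-122 = 8.84.

w ≈ 8.8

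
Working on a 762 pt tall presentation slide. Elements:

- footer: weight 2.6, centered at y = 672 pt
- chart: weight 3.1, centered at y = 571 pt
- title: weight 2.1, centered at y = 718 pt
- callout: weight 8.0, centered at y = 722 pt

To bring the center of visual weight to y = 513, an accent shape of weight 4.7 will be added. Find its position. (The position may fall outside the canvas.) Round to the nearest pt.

After adding the accent shape, total weight = 2.6 + 3.1 + 2.1 + 8.0 + 4.7 = 20.5.
y: target moment 20.5×513 = 10516.5; current 2.6·672 + 3.1·571 + 2.1·718 + 8.0·722 = 10801.1; the accent shape supplies -284.6, so y = -284.6/4.7 ≈ -60.55.

y ≈ -61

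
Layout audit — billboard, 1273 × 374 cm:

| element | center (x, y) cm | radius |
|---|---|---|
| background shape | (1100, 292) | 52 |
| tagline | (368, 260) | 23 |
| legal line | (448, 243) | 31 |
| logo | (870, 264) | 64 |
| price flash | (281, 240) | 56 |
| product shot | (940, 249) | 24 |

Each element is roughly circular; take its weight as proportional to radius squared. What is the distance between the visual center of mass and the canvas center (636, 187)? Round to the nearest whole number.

r² weights: background shape 52² = 2704, tagline 23² = 529, legal line 31² = 961, logo 64² = 4096, price flash 56² = 3136, product shot 24² = 576. Total = 12002.
x-moment: 2704·1100 + 529·368 + 961·448 + 4096·870 + 3136·281 + 576·940 = 8585776; centroid 8585776/12002 ≈ 715.36.
y-moment: 2704·292 + 529·260 + 961·243 + 4096·264 + 3136·240 + 576·249 = 3138039; centroid 3138039/12002 ≈ 261.46.
From (636, 187): dx = 79.36, dy = 74.46, so the distance is √(dx²+dy²) ≈ 108.82.

≈ 109 cm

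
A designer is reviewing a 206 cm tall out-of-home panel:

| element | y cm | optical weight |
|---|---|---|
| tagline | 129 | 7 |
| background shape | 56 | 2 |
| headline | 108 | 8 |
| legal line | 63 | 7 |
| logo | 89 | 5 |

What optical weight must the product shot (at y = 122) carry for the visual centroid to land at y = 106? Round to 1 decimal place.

w ≈ 19.3

Known weights sum to 7 + 2 + 8 + 7 + 5 = 29; their moment is 7·129 + 2·56 + 8·108 + 7·63 + 5·89 = 2765.
For the centroid to hit 106: (2765 + w·122) / (29 + w) = 106.
So w = (106·29 − 2765)/(122 − 106) = 309/16 ≈ 19.31.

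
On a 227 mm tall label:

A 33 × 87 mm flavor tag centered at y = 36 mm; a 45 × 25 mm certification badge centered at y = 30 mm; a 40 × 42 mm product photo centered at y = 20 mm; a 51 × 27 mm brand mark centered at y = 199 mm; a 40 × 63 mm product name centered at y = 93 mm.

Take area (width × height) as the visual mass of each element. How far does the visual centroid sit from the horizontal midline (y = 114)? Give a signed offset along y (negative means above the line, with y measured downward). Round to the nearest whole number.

Areas → weights: flavor tag 33·87 = 2871, certification badge 45·25 = 1125, product photo 40·42 = 1680, brand mark 51·27 = 1377, product name 40·63 = 2520; Σw = 9573.
y: (2871·36 + 1125·30 + 1680·20 + 1377·199 + 2520·93) / 9573 = 679089 / 9573 ≈ 70.94
Offset from y = 114: 70.94 − 114 ≈ -43.06.

≈ -43 mm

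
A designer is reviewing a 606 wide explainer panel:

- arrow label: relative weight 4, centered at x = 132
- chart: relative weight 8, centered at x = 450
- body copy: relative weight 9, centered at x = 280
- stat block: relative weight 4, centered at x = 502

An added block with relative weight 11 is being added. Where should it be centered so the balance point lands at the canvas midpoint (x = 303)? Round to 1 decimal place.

x ≈ 204.7

After adding the added block, total weight = 4 + 8 + 9 + 4 + 11 = 36.
Along x: (8656 + 11·x) / 36 = 303 (existing moment 4·132 + 8·450 + 9·280 + 4·502 = 8656) ⇒ x = (10908 − 8656) / 11 ≈ 204.73.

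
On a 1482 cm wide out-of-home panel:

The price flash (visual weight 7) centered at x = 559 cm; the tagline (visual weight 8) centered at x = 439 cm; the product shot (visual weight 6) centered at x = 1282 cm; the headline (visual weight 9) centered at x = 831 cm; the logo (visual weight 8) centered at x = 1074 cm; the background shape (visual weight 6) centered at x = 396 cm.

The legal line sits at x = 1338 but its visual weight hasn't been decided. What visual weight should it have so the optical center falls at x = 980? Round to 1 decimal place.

w ≈ 26.7

Existing Σw = 44 (7 + 8 + 6 + 9 + 8 + 6); existing moment 7·559 + 8·439 + 6·1282 + 9·831 + 8·1074 + 6·396 = 33564.
For the centroid to hit 980: (33564 + w·1338) / (44 + w) = 980.
Rearranging, w·(1338 − 980) = 980·44 − 33564 = 9556, so w ≈ 9556/358 = 26.69.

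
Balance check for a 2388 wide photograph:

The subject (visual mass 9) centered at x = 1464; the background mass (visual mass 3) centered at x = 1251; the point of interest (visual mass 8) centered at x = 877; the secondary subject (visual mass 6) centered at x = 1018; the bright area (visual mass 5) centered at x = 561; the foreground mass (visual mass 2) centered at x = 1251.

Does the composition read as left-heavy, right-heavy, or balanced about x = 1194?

left-heavy

Σw = 9 + 3 + 8 + 6 + 5 + 2 = 33.
Σw·x = 35360; x̄ = 35360/33 ≈ 1071.52.
1071.5 lies left of the midline 1194, so the layout is left-heavy.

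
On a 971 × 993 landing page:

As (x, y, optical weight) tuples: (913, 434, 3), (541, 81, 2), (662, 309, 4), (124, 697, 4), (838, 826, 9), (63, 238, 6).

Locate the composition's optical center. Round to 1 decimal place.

Weights sum to 3 + 2 + 4 + 4 + 9 + 6 = 28.
x: (3·913 + 2·541 + 4·662 + 4·124 + 9·838 + 6·63) / 28 = 14885 / 28 ≈ 531.61
y: (3·434 + 2·81 + 4·309 + 4·697 + 9·826 + 6·238) / 28 = 14350 / 28 ≈ 512.50

(531.6, 512.5)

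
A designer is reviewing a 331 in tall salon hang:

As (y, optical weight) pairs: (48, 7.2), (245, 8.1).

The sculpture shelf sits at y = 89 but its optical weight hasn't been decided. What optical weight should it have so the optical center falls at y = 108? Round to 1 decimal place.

w ≈ 35.7

Fixed elements: Σw = 7.2 + 8.1 = 15.3, Σw·y = 7.2·48 + 8.1·245 = 2330.1.
For the centroid to hit 108: (2330.1 + w·89) / (15.3 + w) = 108.
Rearranging, w·(89 − 108) = 108·15.3 − 2330.1 = -677.7, so w ≈ -677.7/-19 = 35.67.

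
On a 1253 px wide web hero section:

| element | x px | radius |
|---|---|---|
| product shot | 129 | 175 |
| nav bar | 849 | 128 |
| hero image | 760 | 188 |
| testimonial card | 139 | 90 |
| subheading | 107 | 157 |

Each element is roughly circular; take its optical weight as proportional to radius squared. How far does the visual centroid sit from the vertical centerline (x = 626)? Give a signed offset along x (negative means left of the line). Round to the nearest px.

r² weights: product shot 175² = 30625, nav bar 128² = 16384, hero image 188² = 35344, testimonial card 90² = 8100, subheading 157² = 24649. Total = 115102.
Σw·x = 30625·129 + 16384·849 + 35344·760 + 8100·139 + 24649·107 = 48485424, so x̄ = 48485424/115102 ≈ 421.24.
Difference: 421.24 − 626 ≈ -204.76.

≈ -205 px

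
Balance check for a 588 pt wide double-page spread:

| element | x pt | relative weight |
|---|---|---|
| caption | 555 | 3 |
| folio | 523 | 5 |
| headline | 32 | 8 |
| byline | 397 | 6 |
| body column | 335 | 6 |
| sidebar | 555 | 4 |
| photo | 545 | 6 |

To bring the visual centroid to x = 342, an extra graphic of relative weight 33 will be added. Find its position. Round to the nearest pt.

x ≈ 299

After adding the extra graphic, total weight = 3 + 5 + 8 + 6 + 6 + 4 + 6 + 33 = 71.
Along x: (14418 + 33·x) / 71 = 342 (existing moment 3·555 + 5·523 + 8·32 + 6·397 + 6·335 + 4·555 + 6·545 = 14418) ⇒ x = (24282 − 14418) / 33 ≈ 298.91.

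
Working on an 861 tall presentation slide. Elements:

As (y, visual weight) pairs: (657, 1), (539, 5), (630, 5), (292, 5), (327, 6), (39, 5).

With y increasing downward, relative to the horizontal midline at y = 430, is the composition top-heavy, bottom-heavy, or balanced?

Weights sum to 1 + 5 + 5 + 5 + 6 + 5 = 27.
y: (1·657 + 5·539 + 5·630 + 5·292 + 6·327 + 5·39) / 27 = 10119 / 27 ≈ 374.78
374.8 lies above (smaller y than) the midline 430, so the layout is top-heavy.

top-heavy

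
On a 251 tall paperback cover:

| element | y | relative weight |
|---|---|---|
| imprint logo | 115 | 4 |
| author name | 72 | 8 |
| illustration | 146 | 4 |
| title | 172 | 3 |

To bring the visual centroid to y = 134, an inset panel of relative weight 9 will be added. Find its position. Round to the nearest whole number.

New total weight: (4 + 8 + 4 + 3) + 9 = 28.
y: need Σw·y = 28·134 = 3752. Existing = 4·115 + 8·72 + 4·146 + 3·172 = 2136. Remainder 1616 / 9 ≈ 179.56.

y ≈ 180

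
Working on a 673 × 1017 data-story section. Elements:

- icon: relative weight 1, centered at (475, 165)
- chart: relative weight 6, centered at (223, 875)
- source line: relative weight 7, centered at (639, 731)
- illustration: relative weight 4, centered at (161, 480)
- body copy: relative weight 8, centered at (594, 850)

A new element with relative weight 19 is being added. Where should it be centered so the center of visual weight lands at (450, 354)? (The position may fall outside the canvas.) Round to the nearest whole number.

After adding the new element, total weight = 1 + 6 + 7 + 4 + 8 + 19 = 45.
x: need Σw·x = 45·450 = 20250. Existing = 1·475 + 6·223 + 7·639 + 4·161 + 8·594 = 11682. Remainder 8568 / 19 ≈ 450.95.
y: need Σw·y = 45·354 = 15930. Existing = 1·165 + 6·875 + 7·731 + 4·480 + 8·850 = 19252. Remainder -3322 / 19 ≈ -174.84.

(451, -175)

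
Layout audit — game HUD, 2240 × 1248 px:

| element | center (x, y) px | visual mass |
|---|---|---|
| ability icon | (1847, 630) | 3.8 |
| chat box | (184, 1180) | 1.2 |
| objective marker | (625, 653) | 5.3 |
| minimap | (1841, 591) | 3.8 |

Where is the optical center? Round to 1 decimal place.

Weights sum to 3.8 + 1.2 + 5.3 + 3.8 = 14.1.
x: (3.8·1847 + 1.2·184 + 5.3·625 + 3.8·1841) / 14.1 = 17547.7 / 14.1 ≈ 1244.52
y: (3.8·630 + 1.2·1180 + 5.3·653 + 3.8·591) / 14.1 = 9516.7 / 14.1 ≈ 674.94

(1244.5, 674.9)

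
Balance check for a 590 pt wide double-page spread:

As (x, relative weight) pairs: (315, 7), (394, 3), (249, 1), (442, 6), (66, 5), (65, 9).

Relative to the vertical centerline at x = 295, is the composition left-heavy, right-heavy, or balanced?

left-heavy

Σw = 7 + 3 + 1 + 6 + 5 + 9 = 31.
Σw·x = 7203; x̄ = 7203/31 ≈ 232.35.
Since 232.4 is left of 295, the composition reads left-heavy.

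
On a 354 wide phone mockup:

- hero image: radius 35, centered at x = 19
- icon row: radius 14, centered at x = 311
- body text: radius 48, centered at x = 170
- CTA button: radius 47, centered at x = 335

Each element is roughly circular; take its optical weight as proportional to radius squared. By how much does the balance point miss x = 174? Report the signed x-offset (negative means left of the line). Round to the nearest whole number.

r² weights: hero image 35² = 1225, icon row 14² = 196, body text 48² = 2304, CTA button 47² = 2209. Total = 5934.
Σw·x = 1225·19 + 196·311 + 2304·170 + 2209·335 = 1215926, so x̄ = 1215926/5934 ≈ 204.91.
Difference: 204.91 − 174 ≈ 30.91.

≈ 31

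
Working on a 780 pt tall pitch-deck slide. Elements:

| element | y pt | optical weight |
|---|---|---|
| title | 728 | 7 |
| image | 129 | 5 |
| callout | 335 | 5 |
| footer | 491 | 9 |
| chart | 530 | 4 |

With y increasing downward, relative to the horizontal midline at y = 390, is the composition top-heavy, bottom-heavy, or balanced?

bottom-heavy

Total weight = 7 + 5 + 5 + 9 + 4 = 30.
Σw·y = 7·728 + 5·129 + 5·335 + 9·491 + 4·530 = 13955, so ȳ = 13955/30 ≈ 465.17.
465.2 vs midline 390 → bottom-heavy.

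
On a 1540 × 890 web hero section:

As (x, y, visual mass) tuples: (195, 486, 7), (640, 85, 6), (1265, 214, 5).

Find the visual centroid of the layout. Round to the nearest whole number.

(641, 277)

Weights sum to 7 + 6 + 5 = 18.
x-moment: 7·195 + 6·640 + 5·1265 = 11530; centroid 11530/18 ≈ 640.56.
y-moment: 7·486 + 6·85 + 5·214 = 4982; centroid 4982/18 ≈ 276.78.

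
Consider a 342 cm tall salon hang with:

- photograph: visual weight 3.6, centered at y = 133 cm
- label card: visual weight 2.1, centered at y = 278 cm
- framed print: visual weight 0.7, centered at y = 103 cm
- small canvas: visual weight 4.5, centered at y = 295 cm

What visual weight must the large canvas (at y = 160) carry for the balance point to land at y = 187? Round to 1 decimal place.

w ≈ 15.7

Fixed elements: Σw = 3.6 + 2.1 + 0.7 + 4.5 = 10.9, Σw·y = 3.6·133 + 2.1·278 + 0.7·103 + 4.5·295 = 2462.2.
Set Σw·y/Σw = 187: (2462.2 + 160w) = 187·(10.9 + w).
So w = (187·10.9 − 2462.2)/(160 − 187) = -423.9/-27 ≈ 15.70.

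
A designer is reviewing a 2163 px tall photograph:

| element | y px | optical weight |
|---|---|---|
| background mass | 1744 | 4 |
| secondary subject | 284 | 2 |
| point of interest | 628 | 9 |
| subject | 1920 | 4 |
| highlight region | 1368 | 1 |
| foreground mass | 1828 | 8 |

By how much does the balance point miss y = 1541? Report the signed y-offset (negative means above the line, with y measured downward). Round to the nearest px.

Σw = 4 + 2 + 9 + 4 + 1 + 8 = 28.
y-moment: 4·1744 + 2·284 + 9·628 + 4·1920 + 1·1368 + 8·1828 = 36868; centroid 36868/28 ≈ 1316.71.
Against y = 1541, that's 1316.71 − 1541 = -224.29.

≈ -224 px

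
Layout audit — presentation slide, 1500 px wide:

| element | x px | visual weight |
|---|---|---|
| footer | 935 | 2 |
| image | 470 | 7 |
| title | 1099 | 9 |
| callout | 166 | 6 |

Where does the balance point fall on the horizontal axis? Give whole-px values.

Weights sum to 2 + 7 + 9 + 6 = 24.
Σw·x = 2·935 + 7·470 + 9·1099 + 6·166 = 16047, so x̄ = 16047/24 ≈ 668.62.

x ≈ 669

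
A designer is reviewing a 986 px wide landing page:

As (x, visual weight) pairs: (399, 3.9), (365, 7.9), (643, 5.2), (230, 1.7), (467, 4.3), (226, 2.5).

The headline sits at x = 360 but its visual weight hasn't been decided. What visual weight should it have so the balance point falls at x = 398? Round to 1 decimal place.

Fixed elements: Σw = 3.9 + 7.9 + 5.2 + 1.7 + 4.3 + 2.5 = 25.5, Σw·x = 3.9·399 + 7.9·365 + 5.2·643 + 1.7·230 + 4.3·467 + 2.5·226 = 10747.3.
Set Σw·x/Σw = 398: (10747.3 + 360w) = 398·(25.5 + w).
So w = (398·25.5 − 10747.3)/(360 − 398) = -598.3/-38 ≈ 15.74.

w ≈ 15.7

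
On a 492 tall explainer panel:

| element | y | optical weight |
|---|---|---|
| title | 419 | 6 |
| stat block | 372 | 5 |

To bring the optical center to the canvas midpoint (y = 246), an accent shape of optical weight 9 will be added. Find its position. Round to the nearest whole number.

After adding the accent shape, total weight = 6 + 5 + 9 = 20.
Along y: (4374 + 9·y) / 20 = 246 (existing moment 6·419 + 5·372 = 4374) ⇒ y = (4920 − 4374) / 9 ≈ 60.67.

y ≈ 61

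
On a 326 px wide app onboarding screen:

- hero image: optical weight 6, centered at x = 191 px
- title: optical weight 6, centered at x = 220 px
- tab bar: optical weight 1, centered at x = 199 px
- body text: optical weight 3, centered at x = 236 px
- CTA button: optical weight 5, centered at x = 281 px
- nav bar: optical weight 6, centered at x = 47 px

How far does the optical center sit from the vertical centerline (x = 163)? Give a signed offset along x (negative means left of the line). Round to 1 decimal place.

Total weight = 6 + 6 + 1 + 3 + 5 + 6 = 27.
x-moment: 6·191 + 6·220 + 1·199 + 3·236 + 5·281 + 6·47 = 5060; centroid 5060/27 ≈ 187.41.
Offset from x = 163: 187.41 − 163 ≈ 24.41.

≈ 24.4 px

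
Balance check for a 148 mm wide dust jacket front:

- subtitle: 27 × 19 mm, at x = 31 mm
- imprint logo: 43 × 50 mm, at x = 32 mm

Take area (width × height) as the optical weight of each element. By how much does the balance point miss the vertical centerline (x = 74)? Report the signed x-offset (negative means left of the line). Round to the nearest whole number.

≈ -42 mm

Areas → weights: subtitle 27·19 = 513, imprint logo 43·50 = 2150; Σw = 2663.
Σw·x = 513·31 + 2150·32 = 84703, so x̄ = 84703/2663 ≈ 31.81.
Offset from x = 74: 31.81 − 74 ≈ -42.19.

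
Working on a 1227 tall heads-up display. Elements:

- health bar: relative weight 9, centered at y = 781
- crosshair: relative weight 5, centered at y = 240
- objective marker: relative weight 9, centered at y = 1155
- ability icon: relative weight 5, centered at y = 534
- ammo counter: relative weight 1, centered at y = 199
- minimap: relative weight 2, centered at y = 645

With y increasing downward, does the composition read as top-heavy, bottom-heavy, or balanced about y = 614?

Weights sum to 9 + 5 + 9 + 5 + 1 + 2 = 31.
Σw·y = 22783; ȳ = 22783/31 ≈ 734.94.
734.9 vs midline 614 → bottom-heavy.

bottom-heavy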